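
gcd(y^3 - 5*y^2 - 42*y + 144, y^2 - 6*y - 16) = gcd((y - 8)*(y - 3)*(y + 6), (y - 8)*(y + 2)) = y - 8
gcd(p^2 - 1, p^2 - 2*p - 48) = 1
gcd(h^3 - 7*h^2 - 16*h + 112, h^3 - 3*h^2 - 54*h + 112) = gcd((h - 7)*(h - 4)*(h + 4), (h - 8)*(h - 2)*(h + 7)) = 1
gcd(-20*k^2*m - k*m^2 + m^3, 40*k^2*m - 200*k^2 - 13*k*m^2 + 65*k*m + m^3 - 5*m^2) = 5*k - m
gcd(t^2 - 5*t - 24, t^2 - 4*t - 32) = t - 8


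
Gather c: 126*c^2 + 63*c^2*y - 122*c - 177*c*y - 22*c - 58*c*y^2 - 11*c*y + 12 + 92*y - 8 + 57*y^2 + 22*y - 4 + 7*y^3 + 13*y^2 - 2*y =c^2*(63*y + 126) + c*(-58*y^2 - 188*y - 144) + 7*y^3 + 70*y^2 + 112*y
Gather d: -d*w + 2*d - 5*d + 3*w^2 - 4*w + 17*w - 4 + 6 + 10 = d*(-w - 3) + 3*w^2 + 13*w + 12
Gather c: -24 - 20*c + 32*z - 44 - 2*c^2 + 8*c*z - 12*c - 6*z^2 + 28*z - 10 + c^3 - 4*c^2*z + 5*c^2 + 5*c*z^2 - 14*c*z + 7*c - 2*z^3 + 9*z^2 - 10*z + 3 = c^3 + c^2*(3 - 4*z) + c*(5*z^2 - 6*z - 25) - 2*z^3 + 3*z^2 + 50*z - 75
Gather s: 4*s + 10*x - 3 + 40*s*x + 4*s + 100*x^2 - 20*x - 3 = s*(40*x + 8) + 100*x^2 - 10*x - 6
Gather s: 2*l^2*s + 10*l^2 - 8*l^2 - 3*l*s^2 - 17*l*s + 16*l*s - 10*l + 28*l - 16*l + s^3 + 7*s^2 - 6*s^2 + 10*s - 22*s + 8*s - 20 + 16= 2*l^2 + 2*l + s^3 + s^2*(1 - 3*l) + s*(2*l^2 - l - 4) - 4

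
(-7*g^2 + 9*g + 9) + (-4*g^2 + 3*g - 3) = -11*g^2 + 12*g + 6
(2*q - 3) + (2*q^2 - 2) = 2*q^2 + 2*q - 5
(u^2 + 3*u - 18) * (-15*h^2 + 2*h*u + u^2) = -15*h^2*u^2 - 45*h^2*u + 270*h^2 + 2*h*u^3 + 6*h*u^2 - 36*h*u + u^4 + 3*u^3 - 18*u^2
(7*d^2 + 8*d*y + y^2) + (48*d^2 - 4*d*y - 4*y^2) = 55*d^2 + 4*d*y - 3*y^2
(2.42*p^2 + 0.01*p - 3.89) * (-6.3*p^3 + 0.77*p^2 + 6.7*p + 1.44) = -15.246*p^5 + 1.8004*p^4 + 40.7287*p^3 + 0.5565*p^2 - 26.0486*p - 5.6016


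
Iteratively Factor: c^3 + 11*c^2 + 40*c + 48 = (c + 4)*(c^2 + 7*c + 12) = (c + 4)^2*(c + 3)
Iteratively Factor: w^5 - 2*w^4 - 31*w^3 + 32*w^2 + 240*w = (w + 3)*(w^4 - 5*w^3 - 16*w^2 + 80*w) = (w - 5)*(w + 3)*(w^3 - 16*w) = (w - 5)*(w - 4)*(w + 3)*(w^2 + 4*w) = (w - 5)*(w - 4)*(w + 3)*(w + 4)*(w)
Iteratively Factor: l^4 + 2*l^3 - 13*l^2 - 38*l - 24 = (l + 2)*(l^3 - 13*l - 12) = (l + 2)*(l + 3)*(l^2 - 3*l - 4) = (l - 4)*(l + 2)*(l + 3)*(l + 1)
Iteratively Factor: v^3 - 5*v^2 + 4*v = (v)*(v^2 - 5*v + 4) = v*(v - 4)*(v - 1)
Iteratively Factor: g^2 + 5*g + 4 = (g + 1)*(g + 4)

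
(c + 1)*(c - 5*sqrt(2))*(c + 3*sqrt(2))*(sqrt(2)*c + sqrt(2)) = sqrt(2)*c^4 - 4*c^3 + 2*sqrt(2)*c^3 - 29*sqrt(2)*c^2 - 8*c^2 - 60*sqrt(2)*c - 4*c - 30*sqrt(2)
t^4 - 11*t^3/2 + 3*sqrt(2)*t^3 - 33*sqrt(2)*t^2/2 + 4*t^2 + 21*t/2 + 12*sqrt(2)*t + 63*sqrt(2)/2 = (t - 7/2)*(t - 3)*(t + 1)*(t + 3*sqrt(2))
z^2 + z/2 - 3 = (z - 3/2)*(z + 2)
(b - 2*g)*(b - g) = b^2 - 3*b*g + 2*g^2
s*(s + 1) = s^2 + s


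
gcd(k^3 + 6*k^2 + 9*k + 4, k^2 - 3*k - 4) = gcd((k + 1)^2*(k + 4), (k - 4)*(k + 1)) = k + 1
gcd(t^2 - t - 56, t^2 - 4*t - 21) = 1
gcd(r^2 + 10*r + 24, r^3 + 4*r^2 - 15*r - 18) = r + 6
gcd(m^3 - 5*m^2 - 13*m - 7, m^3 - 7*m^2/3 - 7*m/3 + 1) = m + 1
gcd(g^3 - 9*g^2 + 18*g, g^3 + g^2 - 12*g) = g^2 - 3*g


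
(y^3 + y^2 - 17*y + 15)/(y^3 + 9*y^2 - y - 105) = (y - 1)/(y + 7)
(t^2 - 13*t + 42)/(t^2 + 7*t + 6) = (t^2 - 13*t + 42)/(t^2 + 7*t + 6)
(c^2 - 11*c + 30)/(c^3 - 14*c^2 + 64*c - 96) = (c - 5)/(c^2 - 8*c + 16)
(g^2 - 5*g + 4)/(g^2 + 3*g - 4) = (g - 4)/(g + 4)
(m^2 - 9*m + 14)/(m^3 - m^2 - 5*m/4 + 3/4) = 4*(m^2 - 9*m + 14)/(4*m^3 - 4*m^2 - 5*m + 3)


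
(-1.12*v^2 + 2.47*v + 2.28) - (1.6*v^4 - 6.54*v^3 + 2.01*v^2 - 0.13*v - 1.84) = -1.6*v^4 + 6.54*v^3 - 3.13*v^2 + 2.6*v + 4.12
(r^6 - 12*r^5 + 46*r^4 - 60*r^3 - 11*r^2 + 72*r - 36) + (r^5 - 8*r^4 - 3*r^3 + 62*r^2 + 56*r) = r^6 - 11*r^5 + 38*r^4 - 63*r^3 + 51*r^2 + 128*r - 36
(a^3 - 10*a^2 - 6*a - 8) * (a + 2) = a^4 - 8*a^3 - 26*a^2 - 20*a - 16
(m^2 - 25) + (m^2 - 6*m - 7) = 2*m^2 - 6*m - 32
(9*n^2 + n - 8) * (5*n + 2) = 45*n^3 + 23*n^2 - 38*n - 16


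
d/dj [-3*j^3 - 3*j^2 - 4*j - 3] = -9*j^2 - 6*j - 4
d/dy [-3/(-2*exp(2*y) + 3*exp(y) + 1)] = (9 - 12*exp(y))*exp(y)/(-2*exp(2*y) + 3*exp(y) + 1)^2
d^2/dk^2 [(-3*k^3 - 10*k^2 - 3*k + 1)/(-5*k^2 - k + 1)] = 2*(43*k^3 + 66*k^2 + 39*k + 7)/(125*k^6 + 75*k^5 - 60*k^4 - 29*k^3 + 12*k^2 + 3*k - 1)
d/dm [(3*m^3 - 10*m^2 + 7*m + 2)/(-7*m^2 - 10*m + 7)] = (-21*m^4 - 60*m^3 + 212*m^2 - 112*m + 69)/(49*m^4 + 140*m^3 + 2*m^2 - 140*m + 49)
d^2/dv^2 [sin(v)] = -sin(v)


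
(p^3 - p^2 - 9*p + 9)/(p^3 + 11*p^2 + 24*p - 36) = (p^2 - 9)/(p^2 + 12*p + 36)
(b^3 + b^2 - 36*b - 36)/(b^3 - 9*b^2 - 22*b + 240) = (b^2 + 7*b + 6)/(b^2 - 3*b - 40)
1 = 1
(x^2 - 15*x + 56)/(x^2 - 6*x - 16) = (x - 7)/(x + 2)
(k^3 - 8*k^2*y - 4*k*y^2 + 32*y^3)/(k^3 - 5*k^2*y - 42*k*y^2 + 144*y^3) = (-k^2 + 4*y^2)/(-k^2 - 3*k*y + 18*y^2)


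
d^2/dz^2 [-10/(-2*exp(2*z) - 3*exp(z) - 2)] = 10*(2*(4*exp(z) + 3)^2*exp(z) - (8*exp(z) + 3)*(2*exp(2*z) + 3*exp(z) + 2))*exp(z)/(2*exp(2*z) + 3*exp(z) + 2)^3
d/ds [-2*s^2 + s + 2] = 1 - 4*s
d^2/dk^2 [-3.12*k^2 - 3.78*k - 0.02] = -6.24000000000000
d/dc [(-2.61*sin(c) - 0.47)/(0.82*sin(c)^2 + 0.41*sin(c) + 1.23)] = 0.660982219578293*(2.1402*sin(c)^2 + 0.7708*sin(c) - 3.0176)*cos(c)/(0.666666666666667*sin(c)^2 + 0.333333333333333*sin(c) + 1.0)^2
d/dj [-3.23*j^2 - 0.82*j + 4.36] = -6.46*j - 0.82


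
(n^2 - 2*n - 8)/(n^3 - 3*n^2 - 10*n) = (n - 4)/(n*(n - 5))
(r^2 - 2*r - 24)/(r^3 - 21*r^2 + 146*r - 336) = (r + 4)/(r^2 - 15*r + 56)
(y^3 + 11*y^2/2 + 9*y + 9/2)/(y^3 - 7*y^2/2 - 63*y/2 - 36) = (y + 1)/(y - 8)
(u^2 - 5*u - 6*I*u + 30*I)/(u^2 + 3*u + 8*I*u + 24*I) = (u^2 - u*(5 + 6*I) + 30*I)/(u^2 + u*(3 + 8*I) + 24*I)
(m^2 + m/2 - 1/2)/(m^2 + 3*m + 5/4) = 2*(2*m^2 + m - 1)/(4*m^2 + 12*m + 5)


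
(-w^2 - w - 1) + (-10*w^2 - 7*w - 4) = -11*w^2 - 8*w - 5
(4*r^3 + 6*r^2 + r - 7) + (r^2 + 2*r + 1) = 4*r^3 + 7*r^2 + 3*r - 6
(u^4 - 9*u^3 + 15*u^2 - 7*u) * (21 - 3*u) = -3*u^5 + 48*u^4 - 234*u^3 + 336*u^2 - 147*u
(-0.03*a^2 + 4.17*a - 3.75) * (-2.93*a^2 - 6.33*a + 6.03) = 0.0879*a^4 - 12.0282*a^3 - 15.5895*a^2 + 48.8826*a - 22.6125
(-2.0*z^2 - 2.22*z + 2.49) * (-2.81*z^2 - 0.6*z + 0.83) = 5.62*z^4 + 7.4382*z^3 - 7.3249*z^2 - 3.3366*z + 2.0667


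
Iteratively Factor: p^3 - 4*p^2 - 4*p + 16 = (p + 2)*(p^2 - 6*p + 8) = (p - 2)*(p + 2)*(p - 4)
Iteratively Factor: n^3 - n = (n)*(n^2 - 1) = n*(n - 1)*(n + 1)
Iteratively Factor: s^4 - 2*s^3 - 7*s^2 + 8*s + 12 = (s - 3)*(s^3 + s^2 - 4*s - 4) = (s - 3)*(s + 2)*(s^2 - s - 2) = (s - 3)*(s + 1)*(s + 2)*(s - 2)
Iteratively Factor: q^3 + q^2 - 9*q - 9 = (q + 1)*(q^2 - 9) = (q + 1)*(q + 3)*(q - 3)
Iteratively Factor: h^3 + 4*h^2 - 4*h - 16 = (h - 2)*(h^2 + 6*h + 8) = (h - 2)*(h + 4)*(h + 2)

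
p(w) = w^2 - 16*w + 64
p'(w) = 2*w - 16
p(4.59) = 11.63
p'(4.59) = -6.82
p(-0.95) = 80.10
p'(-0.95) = -17.90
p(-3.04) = 121.88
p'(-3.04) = -22.08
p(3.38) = 21.34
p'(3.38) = -9.24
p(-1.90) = 98.01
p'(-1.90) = -19.80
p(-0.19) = 67.08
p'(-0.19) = -16.38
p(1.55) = 41.60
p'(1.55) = -12.90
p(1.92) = 36.97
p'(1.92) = -12.16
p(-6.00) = 196.00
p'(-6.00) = -28.00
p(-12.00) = 400.00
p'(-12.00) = -40.00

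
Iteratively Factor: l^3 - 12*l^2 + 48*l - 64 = (l - 4)*(l^2 - 8*l + 16) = (l - 4)^2*(l - 4)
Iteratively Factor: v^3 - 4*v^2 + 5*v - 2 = (v - 1)*(v^2 - 3*v + 2) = (v - 2)*(v - 1)*(v - 1)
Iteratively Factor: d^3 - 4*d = (d - 2)*(d^2 + 2*d) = d*(d - 2)*(d + 2)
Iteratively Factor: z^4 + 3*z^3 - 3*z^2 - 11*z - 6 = (z + 1)*(z^3 + 2*z^2 - 5*z - 6) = (z - 2)*(z + 1)*(z^2 + 4*z + 3) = (z - 2)*(z + 1)*(z + 3)*(z + 1)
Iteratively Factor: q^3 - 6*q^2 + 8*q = (q - 4)*(q^2 - 2*q) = q*(q - 4)*(q - 2)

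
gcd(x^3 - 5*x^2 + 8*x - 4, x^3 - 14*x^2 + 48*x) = 1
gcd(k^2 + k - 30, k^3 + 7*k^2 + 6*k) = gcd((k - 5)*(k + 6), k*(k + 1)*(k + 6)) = k + 6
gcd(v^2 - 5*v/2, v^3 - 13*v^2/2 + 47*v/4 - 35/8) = v - 5/2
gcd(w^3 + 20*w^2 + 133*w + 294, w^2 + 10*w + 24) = w + 6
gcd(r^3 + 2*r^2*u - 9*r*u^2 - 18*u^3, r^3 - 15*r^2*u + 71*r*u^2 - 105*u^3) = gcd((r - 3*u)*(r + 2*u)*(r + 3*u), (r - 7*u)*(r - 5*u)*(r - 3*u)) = r - 3*u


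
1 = 1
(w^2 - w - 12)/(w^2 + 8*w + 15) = (w - 4)/(w + 5)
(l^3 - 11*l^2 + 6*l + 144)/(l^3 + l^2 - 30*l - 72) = (l - 8)/(l + 4)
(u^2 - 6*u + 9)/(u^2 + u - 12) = (u - 3)/(u + 4)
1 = 1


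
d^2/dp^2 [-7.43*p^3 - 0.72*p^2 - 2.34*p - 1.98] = -44.58*p - 1.44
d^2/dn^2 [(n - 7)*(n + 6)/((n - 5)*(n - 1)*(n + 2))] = 2*(n^6 - 3*n^5 - 219*n^4 + 1223*n^3 - 954*n^2 - 2388*n - 3708)/(n^9 - 12*n^8 + 27*n^7 + 134*n^6 - 429*n^5 - 528*n^4 + 1637*n^3 + 270*n^2 - 2100*n + 1000)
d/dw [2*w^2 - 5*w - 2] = 4*w - 5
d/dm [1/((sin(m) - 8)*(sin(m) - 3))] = (11 - 2*sin(m))*cos(m)/((sin(m) - 8)^2*(sin(m) - 3)^2)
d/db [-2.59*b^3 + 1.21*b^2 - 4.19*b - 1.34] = -7.77*b^2 + 2.42*b - 4.19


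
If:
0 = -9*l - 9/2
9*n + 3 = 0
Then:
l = -1/2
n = -1/3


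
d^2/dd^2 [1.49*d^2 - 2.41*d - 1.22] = 2.98000000000000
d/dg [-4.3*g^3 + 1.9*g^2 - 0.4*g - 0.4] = -12.9*g^2 + 3.8*g - 0.4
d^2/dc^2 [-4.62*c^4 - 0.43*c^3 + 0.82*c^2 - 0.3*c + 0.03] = -55.44*c^2 - 2.58*c + 1.64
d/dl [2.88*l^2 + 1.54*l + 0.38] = 5.76*l + 1.54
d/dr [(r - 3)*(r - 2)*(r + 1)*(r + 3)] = 4*r^3 - 3*r^2 - 22*r + 9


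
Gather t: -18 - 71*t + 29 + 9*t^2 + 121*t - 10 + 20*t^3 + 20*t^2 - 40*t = 20*t^3 + 29*t^2 + 10*t + 1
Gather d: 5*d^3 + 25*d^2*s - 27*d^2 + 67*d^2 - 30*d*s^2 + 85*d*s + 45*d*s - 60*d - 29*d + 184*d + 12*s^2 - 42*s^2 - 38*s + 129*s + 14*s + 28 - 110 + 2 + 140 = 5*d^3 + d^2*(25*s + 40) + d*(-30*s^2 + 130*s + 95) - 30*s^2 + 105*s + 60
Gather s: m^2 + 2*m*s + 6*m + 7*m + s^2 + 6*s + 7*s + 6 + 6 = m^2 + 13*m + s^2 + s*(2*m + 13) + 12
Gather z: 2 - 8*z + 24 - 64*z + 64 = 90 - 72*z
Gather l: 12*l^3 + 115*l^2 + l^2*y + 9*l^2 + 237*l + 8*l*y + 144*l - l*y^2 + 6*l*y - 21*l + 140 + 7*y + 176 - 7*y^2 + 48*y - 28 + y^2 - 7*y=12*l^3 + l^2*(y + 124) + l*(-y^2 + 14*y + 360) - 6*y^2 + 48*y + 288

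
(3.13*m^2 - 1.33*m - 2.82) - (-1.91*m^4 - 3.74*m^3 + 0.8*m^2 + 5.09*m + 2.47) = 1.91*m^4 + 3.74*m^3 + 2.33*m^2 - 6.42*m - 5.29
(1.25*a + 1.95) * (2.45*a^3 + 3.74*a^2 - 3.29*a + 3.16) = 3.0625*a^4 + 9.4525*a^3 + 3.1805*a^2 - 2.4655*a + 6.162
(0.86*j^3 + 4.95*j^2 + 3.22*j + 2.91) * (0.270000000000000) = 0.2322*j^3 + 1.3365*j^2 + 0.8694*j + 0.7857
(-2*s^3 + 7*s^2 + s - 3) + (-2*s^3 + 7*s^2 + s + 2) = -4*s^3 + 14*s^2 + 2*s - 1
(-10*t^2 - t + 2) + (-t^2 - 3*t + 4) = -11*t^2 - 4*t + 6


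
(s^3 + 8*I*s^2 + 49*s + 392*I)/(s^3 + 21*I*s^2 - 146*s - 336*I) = (s - 7*I)/(s + 6*I)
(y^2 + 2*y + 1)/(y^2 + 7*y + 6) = (y + 1)/(y + 6)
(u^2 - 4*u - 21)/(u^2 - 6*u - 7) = (u + 3)/(u + 1)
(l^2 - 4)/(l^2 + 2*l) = (l - 2)/l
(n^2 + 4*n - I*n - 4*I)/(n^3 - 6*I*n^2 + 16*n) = (n^2 + n*(4 - I) - 4*I)/(n*(n^2 - 6*I*n + 16))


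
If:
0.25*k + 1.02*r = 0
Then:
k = -4.08*r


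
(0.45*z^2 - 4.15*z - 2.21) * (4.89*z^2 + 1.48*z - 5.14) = 2.2005*z^4 - 19.6275*z^3 - 19.2619*z^2 + 18.0602*z + 11.3594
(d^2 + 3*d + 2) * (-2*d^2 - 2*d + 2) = -2*d^4 - 8*d^3 - 8*d^2 + 2*d + 4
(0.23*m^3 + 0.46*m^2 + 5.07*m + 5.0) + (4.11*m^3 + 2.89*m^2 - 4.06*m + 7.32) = 4.34*m^3 + 3.35*m^2 + 1.01*m + 12.32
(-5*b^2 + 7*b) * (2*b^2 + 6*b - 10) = -10*b^4 - 16*b^3 + 92*b^2 - 70*b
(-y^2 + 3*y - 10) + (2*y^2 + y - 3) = y^2 + 4*y - 13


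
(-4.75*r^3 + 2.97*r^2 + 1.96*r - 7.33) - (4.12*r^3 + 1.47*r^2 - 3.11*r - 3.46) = -8.87*r^3 + 1.5*r^2 + 5.07*r - 3.87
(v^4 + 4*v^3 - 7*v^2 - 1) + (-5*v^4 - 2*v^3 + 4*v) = -4*v^4 + 2*v^3 - 7*v^2 + 4*v - 1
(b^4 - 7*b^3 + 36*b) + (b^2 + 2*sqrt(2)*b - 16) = b^4 - 7*b^3 + b^2 + 2*sqrt(2)*b + 36*b - 16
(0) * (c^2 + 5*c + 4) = 0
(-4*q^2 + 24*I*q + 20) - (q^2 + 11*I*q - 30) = -5*q^2 + 13*I*q + 50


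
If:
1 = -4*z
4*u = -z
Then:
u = 1/16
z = -1/4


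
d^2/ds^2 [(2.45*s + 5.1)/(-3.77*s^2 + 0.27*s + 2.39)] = ((2.45*s + 5.1)*(7.54*s - 0.27)*(15.08*s - 0.54) + (55.419*s + 37.131)*(-3.77*s^2 + 0.27*s + 2.39))/(-3.77*s^2 + 0.27*s + 2.39)^3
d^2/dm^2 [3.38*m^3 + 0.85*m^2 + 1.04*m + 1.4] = 20.28*m + 1.7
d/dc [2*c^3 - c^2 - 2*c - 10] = 6*c^2 - 2*c - 2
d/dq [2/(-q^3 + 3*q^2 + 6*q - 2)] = 6*(q^2 - 2*q - 2)/(q^3 - 3*q^2 - 6*q + 2)^2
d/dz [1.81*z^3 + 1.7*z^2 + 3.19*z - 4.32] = 5.43*z^2 + 3.4*z + 3.19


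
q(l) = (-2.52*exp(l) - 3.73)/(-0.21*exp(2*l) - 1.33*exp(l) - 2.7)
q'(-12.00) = 0.00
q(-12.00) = 1.38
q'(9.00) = 0.00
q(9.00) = 0.00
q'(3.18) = -0.34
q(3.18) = 0.41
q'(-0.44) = 0.03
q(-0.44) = 1.47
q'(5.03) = -0.07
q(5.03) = 0.08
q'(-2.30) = 0.02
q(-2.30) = 1.40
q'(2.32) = -0.49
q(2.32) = 0.77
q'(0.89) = -0.24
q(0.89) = 1.37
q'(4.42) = -0.13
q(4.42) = 0.14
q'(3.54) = -0.26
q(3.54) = 0.30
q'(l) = (-2.52*exp(l) - 3.73)*(0.42*exp(2*l) + 1.33*exp(l))/(-0.21*exp(2*l) - 1.33*exp(l) - 2.7)^2 - 2.52*exp(l)/(-0.21*exp(2*l) - 1.33*exp(l) - 2.7)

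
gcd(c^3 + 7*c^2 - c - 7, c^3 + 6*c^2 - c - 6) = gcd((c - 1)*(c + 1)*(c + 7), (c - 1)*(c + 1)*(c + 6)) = c^2 - 1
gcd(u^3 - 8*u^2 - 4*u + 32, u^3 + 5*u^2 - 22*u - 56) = u + 2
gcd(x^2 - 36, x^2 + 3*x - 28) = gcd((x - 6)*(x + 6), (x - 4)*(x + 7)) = 1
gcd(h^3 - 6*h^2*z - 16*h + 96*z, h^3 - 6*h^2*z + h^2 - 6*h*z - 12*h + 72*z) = -h^2 + 6*h*z - 4*h + 24*z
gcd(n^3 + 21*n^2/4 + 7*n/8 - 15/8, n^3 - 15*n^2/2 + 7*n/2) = n - 1/2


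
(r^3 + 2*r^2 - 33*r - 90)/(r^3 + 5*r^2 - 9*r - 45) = (r - 6)/(r - 3)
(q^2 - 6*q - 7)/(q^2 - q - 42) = (q + 1)/(q + 6)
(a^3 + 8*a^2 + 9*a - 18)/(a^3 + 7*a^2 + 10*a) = (a^3 + 8*a^2 + 9*a - 18)/(a*(a^2 + 7*a + 10))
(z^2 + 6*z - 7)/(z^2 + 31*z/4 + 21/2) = 4*(z^2 + 6*z - 7)/(4*z^2 + 31*z + 42)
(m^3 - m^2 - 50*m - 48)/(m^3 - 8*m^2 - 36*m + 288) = (m + 1)/(m - 6)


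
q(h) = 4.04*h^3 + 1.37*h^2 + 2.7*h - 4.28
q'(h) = 12.12*h^2 + 2.74*h + 2.7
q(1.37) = 12.38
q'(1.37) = 29.20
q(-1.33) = -14.95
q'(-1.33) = 20.49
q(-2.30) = -52.40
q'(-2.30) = 60.51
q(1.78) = 27.65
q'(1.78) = 45.98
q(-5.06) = -506.26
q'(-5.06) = 299.15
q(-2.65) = -77.00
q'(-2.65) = 80.55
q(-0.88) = -8.35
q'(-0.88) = 9.67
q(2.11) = 45.47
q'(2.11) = 62.44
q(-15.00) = -13371.53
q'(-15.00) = 2688.60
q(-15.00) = -13371.53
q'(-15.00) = 2688.60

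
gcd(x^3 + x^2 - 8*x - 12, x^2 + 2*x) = x + 2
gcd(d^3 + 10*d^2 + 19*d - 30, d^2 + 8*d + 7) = 1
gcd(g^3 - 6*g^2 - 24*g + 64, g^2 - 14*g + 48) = g - 8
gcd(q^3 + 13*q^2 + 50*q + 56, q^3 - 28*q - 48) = q^2 + 6*q + 8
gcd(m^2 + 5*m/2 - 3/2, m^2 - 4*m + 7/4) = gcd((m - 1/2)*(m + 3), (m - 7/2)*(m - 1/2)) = m - 1/2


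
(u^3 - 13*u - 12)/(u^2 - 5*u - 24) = (u^2 - 3*u - 4)/(u - 8)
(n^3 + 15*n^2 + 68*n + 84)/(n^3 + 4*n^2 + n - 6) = (n^2 + 13*n + 42)/(n^2 + 2*n - 3)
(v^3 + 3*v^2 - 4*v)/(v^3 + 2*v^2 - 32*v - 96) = v*(v - 1)/(v^2 - 2*v - 24)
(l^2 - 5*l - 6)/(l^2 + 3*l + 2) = (l - 6)/(l + 2)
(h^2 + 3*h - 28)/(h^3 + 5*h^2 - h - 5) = (h^2 + 3*h - 28)/(h^3 + 5*h^2 - h - 5)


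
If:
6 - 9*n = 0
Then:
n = 2/3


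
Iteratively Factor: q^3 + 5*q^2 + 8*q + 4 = (q + 2)*(q^2 + 3*q + 2) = (q + 2)^2*(q + 1)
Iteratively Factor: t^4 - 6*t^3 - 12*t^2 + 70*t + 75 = (t - 5)*(t^3 - t^2 - 17*t - 15) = (t - 5)*(t + 1)*(t^2 - 2*t - 15) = (t - 5)^2*(t + 1)*(t + 3)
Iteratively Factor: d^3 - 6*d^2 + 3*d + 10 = (d - 5)*(d^2 - d - 2) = (d - 5)*(d + 1)*(d - 2)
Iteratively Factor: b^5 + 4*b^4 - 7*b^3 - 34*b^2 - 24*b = (b + 1)*(b^4 + 3*b^3 - 10*b^2 - 24*b) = (b + 1)*(b + 2)*(b^3 + b^2 - 12*b) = (b + 1)*(b + 2)*(b + 4)*(b^2 - 3*b) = (b - 3)*(b + 1)*(b + 2)*(b + 4)*(b)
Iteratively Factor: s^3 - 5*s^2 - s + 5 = (s - 5)*(s^2 - 1) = (s - 5)*(s + 1)*(s - 1)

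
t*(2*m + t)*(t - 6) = 2*m*t^2 - 12*m*t + t^3 - 6*t^2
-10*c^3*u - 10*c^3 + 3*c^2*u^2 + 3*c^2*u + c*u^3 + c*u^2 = (-2*c + u)*(5*c + u)*(c*u + c)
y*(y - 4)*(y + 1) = y^3 - 3*y^2 - 4*y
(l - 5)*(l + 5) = l^2 - 25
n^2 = n^2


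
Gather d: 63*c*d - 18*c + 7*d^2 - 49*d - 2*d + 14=-18*c + 7*d^2 + d*(63*c - 51) + 14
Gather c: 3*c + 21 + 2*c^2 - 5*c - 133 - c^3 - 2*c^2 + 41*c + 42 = -c^3 + 39*c - 70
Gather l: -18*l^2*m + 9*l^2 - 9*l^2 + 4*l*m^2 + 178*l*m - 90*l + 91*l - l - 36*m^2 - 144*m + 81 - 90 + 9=-18*l^2*m + l*(4*m^2 + 178*m) - 36*m^2 - 144*m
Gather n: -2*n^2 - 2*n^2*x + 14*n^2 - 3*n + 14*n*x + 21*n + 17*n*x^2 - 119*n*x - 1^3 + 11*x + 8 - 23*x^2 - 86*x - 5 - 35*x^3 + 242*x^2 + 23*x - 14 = n^2*(12 - 2*x) + n*(17*x^2 - 105*x + 18) - 35*x^3 + 219*x^2 - 52*x - 12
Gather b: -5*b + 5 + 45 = 50 - 5*b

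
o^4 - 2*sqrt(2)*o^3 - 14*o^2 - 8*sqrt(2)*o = o*(o - 4*sqrt(2))*(o + sqrt(2))^2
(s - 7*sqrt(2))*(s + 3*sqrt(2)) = s^2 - 4*sqrt(2)*s - 42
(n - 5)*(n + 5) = n^2 - 25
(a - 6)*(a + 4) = a^2 - 2*a - 24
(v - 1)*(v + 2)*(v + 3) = v^3 + 4*v^2 + v - 6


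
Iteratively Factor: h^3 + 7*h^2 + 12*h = (h + 3)*(h^2 + 4*h) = h*(h + 3)*(h + 4)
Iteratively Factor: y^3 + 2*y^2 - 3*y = (y - 1)*(y^2 + 3*y) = (y - 1)*(y + 3)*(y)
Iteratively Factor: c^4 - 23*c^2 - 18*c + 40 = (c + 2)*(c^3 - 2*c^2 - 19*c + 20) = (c - 1)*(c + 2)*(c^2 - c - 20) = (c - 1)*(c + 2)*(c + 4)*(c - 5)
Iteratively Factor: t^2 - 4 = (t - 2)*(t + 2)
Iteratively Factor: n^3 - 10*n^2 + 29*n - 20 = (n - 5)*(n^2 - 5*n + 4) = (n - 5)*(n - 4)*(n - 1)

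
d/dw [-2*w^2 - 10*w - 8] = -4*w - 10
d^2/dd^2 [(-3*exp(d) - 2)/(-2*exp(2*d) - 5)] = (12*exp(4*d) + 32*exp(3*d) - 180*exp(2*d) - 80*exp(d) + 75)*exp(d)/(8*exp(6*d) + 60*exp(4*d) + 150*exp(2*d) + 125)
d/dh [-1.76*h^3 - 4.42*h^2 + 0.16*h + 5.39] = -5.28*h^2 - 8.84*h + 0.16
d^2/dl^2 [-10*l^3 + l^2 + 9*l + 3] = 2 - 60*l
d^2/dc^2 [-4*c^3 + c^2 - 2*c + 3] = 2 - 24*c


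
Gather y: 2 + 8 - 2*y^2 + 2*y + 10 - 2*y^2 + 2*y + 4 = -4*y^2 + 4*y + 24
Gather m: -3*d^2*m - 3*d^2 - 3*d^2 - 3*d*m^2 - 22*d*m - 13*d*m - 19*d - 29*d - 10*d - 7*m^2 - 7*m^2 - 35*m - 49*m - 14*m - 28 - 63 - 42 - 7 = -6*d^2 - 58*d + m^2*(-3*d - 14) + m*(-3*d^2 - 35*d - 98) - 140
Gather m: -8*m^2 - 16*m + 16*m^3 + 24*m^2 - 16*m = 16*m^3 + 16*m^2 - 32*m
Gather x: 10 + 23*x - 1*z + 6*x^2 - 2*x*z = 6*x^2 + x*(23 - 2*z) - z + 10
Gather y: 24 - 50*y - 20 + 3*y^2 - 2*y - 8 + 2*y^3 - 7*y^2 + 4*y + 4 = 2*y^3 - 4*y^2 - 48*y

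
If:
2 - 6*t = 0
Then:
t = 1/3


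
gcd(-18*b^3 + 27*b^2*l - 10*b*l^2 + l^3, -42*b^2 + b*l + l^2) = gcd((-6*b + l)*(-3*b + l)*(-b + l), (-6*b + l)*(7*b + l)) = 6*b - l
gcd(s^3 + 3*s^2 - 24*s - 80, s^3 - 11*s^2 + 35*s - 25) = s - 5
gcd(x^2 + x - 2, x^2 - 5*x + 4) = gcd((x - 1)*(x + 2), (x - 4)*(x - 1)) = x - 1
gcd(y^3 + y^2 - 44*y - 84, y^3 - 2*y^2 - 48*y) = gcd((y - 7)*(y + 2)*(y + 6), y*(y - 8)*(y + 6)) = y + 6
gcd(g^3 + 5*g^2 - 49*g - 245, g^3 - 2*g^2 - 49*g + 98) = g^2 - 49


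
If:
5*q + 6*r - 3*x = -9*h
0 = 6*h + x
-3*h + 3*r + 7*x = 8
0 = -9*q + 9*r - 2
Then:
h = -127/864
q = 23/96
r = 133/288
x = 127/144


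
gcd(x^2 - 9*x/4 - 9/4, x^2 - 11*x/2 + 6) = 1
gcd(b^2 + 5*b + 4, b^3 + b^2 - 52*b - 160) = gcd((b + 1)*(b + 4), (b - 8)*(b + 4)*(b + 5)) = b + 4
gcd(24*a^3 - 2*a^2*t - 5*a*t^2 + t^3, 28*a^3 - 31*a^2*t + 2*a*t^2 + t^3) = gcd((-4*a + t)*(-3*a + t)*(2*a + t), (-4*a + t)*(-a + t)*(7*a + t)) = -4*a + t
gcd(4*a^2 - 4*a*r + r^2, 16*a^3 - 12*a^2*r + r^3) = 4*a^2 - 4*a*r + r^2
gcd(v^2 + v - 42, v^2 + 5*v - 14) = v + 7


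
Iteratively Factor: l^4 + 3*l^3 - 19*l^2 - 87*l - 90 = (l + 3)*(l^3 - 19*l - 30) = (l + 3)^2*(l^2 - 3*l - 10) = (l + 2)*(l + 3)^2*(l - 5)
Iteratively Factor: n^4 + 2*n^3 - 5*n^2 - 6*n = (n)*(n^3 + 2*n^2 - 5*n - 6) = n*(n + 1)*(n^2 + n - 6) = n*(n + 1)*(n + 3)*(n - 2)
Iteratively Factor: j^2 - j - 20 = (j + 4)*(j - 5)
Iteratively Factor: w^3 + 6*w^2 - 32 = (w - 2)*(w^2 + 8*w + 16) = (w - 2)*(w + 4)*(w + 4)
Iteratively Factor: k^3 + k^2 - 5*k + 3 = (k + 3)*(k^2 - 2*k + 1) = (k - 1)*(k + 3)*(k - 1)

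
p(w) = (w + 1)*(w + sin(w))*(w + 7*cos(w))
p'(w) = (1 - 7*sin(w))*(w + 1)*(w + sin(w)) + (w + 1)*(w + 7*cos(w))*(cos(w) + 1) + (w + sin(w))*(w + 7*cos(w)) = -(w + 1)*(w + sin(w))*(7*sin(w) - 1) + (w + 1)*(w + 7*cos(w))*(cos(w) + 1) + (w + sin(w))*(w + 7*cos(w))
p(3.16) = -50.17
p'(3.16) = 2.69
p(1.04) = 17.79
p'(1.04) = 3.26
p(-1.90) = -10.66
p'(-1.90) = 33.92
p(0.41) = 7.79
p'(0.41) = 21.94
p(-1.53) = -1.67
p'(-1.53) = 14.55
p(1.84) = -0.17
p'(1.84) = -45.88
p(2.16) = -16.35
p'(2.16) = -53.16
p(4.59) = 75.12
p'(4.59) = 191.60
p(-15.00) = -4451.72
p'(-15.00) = 1602.81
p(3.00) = -49.38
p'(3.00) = -12.35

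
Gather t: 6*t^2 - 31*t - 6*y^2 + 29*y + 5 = 6*t^2 - 31*t - 6*y^2 + 29*y + 5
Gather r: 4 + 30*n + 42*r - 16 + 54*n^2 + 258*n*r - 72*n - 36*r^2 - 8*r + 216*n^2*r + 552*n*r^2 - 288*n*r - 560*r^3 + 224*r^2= 54*n^2 - 42*n - 560*r^3 + r^2*(552*n + 188) + r*(216*n^2 - 30*n + 34) - 12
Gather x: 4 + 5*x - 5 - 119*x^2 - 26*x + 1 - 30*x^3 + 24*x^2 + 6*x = -30*x^3 - 95*x^2 - 15*x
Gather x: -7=-7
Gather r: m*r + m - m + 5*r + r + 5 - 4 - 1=r*(m + 6)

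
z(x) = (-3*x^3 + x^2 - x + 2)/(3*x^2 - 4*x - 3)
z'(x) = (4 - 6*x)*(-3*x^3 + x^2 - x + 2)/(3*x^2 - 4*x - 3)^2 + (-9*x^2 + 2*x - 1)/(3*x^2 - 4*x - 3) = (-9*x^4 + 24*x^3 + 26*x^2 - 18*x + 11)/(9*x^4 - 24*x^3 - 2*x^2 + 24*x + 9)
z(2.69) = -6.52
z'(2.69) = 2.32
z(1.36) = 1.75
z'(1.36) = 7.68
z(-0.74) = 2.81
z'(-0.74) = 10.17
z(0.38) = -0.39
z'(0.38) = 0.54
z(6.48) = -8.02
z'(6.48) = -0.89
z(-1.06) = 1.68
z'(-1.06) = 0.91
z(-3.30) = 2.89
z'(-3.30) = -0.86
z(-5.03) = 4.45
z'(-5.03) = -0.93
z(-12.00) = 11.20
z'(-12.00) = -0.99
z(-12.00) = 11.20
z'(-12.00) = -0.99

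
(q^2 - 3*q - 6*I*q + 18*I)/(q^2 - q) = (q^2 - 3*q - 6*I*q + 18*I)/(q*(q - 1))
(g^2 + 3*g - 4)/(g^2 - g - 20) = (g - 1)/(g - 5)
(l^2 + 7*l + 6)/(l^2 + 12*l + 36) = (l + 1)/(l + 6)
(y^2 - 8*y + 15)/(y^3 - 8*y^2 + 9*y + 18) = (y - 5)/(y^2 - 5*y - 6)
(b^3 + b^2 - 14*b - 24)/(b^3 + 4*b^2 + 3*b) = (b^2 - 2*b - 8)/(b*(b + 1))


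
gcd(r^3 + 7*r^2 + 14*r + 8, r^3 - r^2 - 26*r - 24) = r^2 + 5*r + 4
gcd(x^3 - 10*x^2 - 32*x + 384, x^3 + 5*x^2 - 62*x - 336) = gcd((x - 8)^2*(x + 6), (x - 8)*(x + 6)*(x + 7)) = x^2 - 2*x - 48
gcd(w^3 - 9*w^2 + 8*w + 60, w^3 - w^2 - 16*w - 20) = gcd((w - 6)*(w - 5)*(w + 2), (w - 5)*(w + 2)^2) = w^2 - 3*w - 10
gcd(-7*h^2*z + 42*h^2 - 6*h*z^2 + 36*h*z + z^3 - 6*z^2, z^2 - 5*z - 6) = z - 6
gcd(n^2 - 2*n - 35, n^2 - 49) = n - 7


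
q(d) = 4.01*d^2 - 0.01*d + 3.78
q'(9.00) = 72.17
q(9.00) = 328.50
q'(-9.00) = -72.19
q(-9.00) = 328.68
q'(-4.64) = -37.22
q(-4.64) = 90.16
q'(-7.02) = -56.31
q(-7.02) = 201.46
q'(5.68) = 45.54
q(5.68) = 133.10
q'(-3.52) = -28.24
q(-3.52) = 53.50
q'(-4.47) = -35.86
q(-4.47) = 83.95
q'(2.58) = 20.68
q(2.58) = 30.45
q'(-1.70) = -13.64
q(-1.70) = 15.39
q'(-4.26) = -34.18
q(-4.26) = 76.59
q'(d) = 8.02*d - 0.01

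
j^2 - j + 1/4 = (j - 1/2)^2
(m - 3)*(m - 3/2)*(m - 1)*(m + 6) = m^4 + m^3/2 - 24*m^2 + 99*m/2 - 27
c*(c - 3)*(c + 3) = c^3 - 9*c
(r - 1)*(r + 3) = r^2 + 2*r - 3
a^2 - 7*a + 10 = (a - 5)*(a - 2)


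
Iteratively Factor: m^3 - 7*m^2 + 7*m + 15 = (m + 1)*(m^2 - 8*m + 15) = (m - 5)*(m + 1)*(m - 3)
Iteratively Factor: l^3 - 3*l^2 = (l)*(l^2 - 3*l) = l*(l - 3)*(l)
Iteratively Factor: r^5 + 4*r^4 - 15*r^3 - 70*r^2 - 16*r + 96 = (r + 3)*(r^4 + r^3 - 18*r^2 - 16*r + 32) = (r + 3)*(r + 4)*(r^3 - 3*r^2 - 6*r + 8) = (r + 2)*(r + 3)*(r + 4)*(r^2 - 5*r + 4) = (r - 1)*(r + 2)*(r + 3)*(r + 4)*(r - 4)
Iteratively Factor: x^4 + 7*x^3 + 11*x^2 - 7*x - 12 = (x + 1)*(x^3 + 6*x^2 + 5*x - 12) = (x + 1)*(x + 3)*(x^2 + 3*x - 4) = (x - 1)*(x + 1)*(x + 3)*(x + 4)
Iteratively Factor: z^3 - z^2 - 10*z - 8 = (z - 4)*(z^2 + 3*z + 2) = (z - 4)*(z + 2)*(z + 1)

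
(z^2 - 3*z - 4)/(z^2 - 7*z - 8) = (z - 4)/(z - 8)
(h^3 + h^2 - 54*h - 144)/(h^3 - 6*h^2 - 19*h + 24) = (h + 6)/(h - 1)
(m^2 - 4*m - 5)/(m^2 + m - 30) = (m + 1)/(m + 6)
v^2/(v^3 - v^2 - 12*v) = v/(v^2 - v - 12)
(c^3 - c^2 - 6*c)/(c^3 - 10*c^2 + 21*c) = (c + 2)/(c - 7)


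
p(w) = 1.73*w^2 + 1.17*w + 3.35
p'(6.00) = 21.93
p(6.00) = 72.65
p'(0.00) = 1.17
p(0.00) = 3.35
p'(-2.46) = -7.34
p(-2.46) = 10.94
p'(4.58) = 17.02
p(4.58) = 45.00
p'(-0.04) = 1.03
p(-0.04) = 3.31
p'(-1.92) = -5.47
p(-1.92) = 7.48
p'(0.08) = 1.45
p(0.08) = 3.45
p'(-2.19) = -6.41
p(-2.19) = 9.08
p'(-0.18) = 0.55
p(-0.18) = 3.20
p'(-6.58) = -21.60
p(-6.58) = 70.55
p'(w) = 3.46*w + 1.17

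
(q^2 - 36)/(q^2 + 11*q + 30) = (q - 6)/(q + 5)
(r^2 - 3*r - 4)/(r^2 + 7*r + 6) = (r - 4)/(r + 6)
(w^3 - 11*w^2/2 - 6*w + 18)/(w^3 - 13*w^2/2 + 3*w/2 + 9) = (w + 2)/(w + 1)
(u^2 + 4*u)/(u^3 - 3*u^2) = (u + 4)/(u*(u - 3))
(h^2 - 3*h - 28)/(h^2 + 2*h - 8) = (h - 7)/(h - 2)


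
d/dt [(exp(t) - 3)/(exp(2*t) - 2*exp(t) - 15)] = (2*(1 - exp(t))*(exp(t) - 3) + exp(2*t) - 2*exp(t) - 15)*exp(t)/(-exp(2*t) + 2*exp(t) + 15)^2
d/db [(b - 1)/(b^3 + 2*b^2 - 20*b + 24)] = (-2*b^2 - 3*b - 2)/(b^5 + 6*b^4 - 24*b^3 - 80*b^2 + 336*b - 288)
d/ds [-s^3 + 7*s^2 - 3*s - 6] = -3*s^2 + 14*s - 3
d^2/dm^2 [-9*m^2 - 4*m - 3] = -18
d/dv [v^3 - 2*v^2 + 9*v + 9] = 3*v^2 - 4*v + 9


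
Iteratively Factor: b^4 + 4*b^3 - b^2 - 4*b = (b + 4)*(b^3 - b) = b*(b + 4)*(b^2 - 1) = b*(b + 1)*(b + 4)*(b - 1)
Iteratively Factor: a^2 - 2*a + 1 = (a - 1)*(a - 1)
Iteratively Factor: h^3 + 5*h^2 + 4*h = (h + 1)*(h^2 + 4*h) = h*(h + 1)*(h + 4)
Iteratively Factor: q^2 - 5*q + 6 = (q - 3)*(q - 2)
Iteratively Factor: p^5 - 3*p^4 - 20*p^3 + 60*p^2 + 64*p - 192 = (p + 2)*(p^4 - 5*p^3 - 10*p^2 + 80*p - 96) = (p - 3)*(p + 2)*(p^3 - 2*p^2 - 16*p + 32) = (p - 3)*(p + 2)*(p + 4)*(p^2 - 6*p + 8) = (p - 3)*(p - 2)*(p + 2)*(p + 4)*(p - 4)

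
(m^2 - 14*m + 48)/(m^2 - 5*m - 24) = (m - 6)/(m + 3)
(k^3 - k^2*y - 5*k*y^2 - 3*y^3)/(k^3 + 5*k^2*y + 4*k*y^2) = (k^2 - 2*k*y - 3*y^2)/(k*(k + 4*y))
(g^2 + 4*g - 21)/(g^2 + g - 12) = (g + 7)/(g + 4)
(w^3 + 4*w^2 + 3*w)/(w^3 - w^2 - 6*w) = (w^2 + 4*w + 3)/(w^2 - w - 6)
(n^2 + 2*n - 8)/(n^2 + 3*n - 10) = (n + 4)/(n + 5)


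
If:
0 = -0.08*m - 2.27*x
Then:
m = -28.375*x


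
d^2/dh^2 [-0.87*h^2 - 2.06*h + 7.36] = -1.74000000000000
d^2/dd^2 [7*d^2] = 14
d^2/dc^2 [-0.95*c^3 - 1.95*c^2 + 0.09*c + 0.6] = -5.7*c - 3.9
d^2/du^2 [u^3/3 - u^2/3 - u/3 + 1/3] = 2*u - 2/3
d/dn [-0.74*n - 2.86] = -0.740000000000000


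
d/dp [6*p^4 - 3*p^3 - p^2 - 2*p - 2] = 24*p^3 - 9*p^2 - 2*p - 2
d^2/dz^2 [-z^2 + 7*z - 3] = -2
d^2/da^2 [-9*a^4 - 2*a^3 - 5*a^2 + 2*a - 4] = -108*a^2 - 12*a - 10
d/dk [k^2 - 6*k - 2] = 2*k - 6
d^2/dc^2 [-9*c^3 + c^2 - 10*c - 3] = 2 - 54*c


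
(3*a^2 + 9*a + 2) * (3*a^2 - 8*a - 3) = 9*a^4 + 3*a^3 - 75*a^2 - 43*a - 6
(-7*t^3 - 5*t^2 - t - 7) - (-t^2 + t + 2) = -7*t^3 - 4*t^2 - 2*t - 9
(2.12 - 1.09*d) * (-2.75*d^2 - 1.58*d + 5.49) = 2.9975*d^3 - 4.1078*d^2 - 9.3337*d + 11.6388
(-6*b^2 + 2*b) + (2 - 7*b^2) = -13*b^2 + 2*b + 2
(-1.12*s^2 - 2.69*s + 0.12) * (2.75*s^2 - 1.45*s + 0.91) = -3.08*s^4 - 5.7735*s^3 + 3.2113*s^2 - 2.6219*s + 0.1092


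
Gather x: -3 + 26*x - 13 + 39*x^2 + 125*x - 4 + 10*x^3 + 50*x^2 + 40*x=10*x^3 + 89*x^2 + 191*x - 20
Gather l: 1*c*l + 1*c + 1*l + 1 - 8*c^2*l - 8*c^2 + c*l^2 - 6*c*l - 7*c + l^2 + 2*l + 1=-8*c^2 - 6*c + l^2*(c + 1) + l*(-8*c^2 - 5*c + 3) + 2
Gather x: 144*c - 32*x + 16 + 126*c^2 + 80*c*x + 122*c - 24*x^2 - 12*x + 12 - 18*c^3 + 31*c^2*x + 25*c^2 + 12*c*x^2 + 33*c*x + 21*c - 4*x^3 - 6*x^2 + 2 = -18*c^3 + 151*c^2 + 287*c - 4*x^3 + x^2*(12*c - 30) + x*(31*c^2 + 113*c - 44) + 30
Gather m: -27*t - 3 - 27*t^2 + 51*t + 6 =-27*t^2 + 24*t + 3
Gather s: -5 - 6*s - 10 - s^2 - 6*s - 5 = -s^2 - 12*s - 20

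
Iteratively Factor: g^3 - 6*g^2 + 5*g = (g - 5)*(g^2 - g) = (g - 5)*(g - 1)*(g)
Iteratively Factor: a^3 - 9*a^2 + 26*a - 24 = (a - 3)*(a^2 - 6*a + 8) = (a - 4)*(a - 3)*(a - 2)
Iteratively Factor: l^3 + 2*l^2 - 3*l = (l + 3)*(l^2 - l) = (l - 1)*(l + 3)*(l)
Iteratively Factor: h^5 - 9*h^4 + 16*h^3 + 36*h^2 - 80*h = (h)*(h^4 - 9*h^3 + 16*h^2 + 36*h - 80) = h*(h - 4)*(h^3 - 5*h^2 - 4*h + 20) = h*(h - 4)*(h + 2)*(h^2 - 7*h + 10) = h*(h - 4)*(h - 2)*(h + 2)*(h - 5)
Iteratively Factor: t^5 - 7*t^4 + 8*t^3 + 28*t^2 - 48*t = (t - 3)*(t^4 - 4*t^3 - 4*t^2 + 16*t) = t*(t - 3)*(t^3 - 4*t^2 - 4*t + 16) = t*(t - 4)*(t - 3)*(t^2 - 4) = t*(t - 4)*(t - 3)*(t + 2)*(t - 2)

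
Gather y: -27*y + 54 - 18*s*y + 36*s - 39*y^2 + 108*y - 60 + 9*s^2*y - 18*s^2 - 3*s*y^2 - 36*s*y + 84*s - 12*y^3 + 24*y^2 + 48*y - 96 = -18*s^2 + 120*s - 12*y^3 + y^2*(-3*s - 15) + y*(9*s^2 - 54*s + 129) - 102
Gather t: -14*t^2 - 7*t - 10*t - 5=-14*t^2 - 17*t - 5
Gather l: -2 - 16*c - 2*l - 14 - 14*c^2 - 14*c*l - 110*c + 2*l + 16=-14*c^2 - 14*c*l - 126*c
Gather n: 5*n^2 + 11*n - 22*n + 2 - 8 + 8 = 5*n^2 - 11*n + 2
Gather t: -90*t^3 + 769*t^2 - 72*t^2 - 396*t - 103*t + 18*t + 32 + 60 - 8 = -90*t^3 + 697*t^2 - 481*t + 84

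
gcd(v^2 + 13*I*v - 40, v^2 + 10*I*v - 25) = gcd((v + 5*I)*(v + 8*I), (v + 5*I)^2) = v + 5*I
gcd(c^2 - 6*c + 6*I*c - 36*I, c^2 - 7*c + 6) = c - 6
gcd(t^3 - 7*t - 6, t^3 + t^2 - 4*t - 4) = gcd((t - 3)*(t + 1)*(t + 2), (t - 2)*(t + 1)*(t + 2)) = t^2 + 3*t + 2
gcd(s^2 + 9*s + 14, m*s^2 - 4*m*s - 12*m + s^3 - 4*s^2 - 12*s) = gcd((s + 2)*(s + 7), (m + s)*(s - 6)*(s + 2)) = s + 2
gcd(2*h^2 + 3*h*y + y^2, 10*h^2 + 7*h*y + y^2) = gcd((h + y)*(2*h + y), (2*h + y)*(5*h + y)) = 2*h + y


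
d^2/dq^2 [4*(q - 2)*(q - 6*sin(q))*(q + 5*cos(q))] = 24*q^2*sin(q) - 20*q^2*cos(q) - 128*q*sin(q) + 240*q*sin(2*q) - 56*q*cos(q) + 24*q + 32*sin(q) - 480*sin(2*q) + 136*cos(q) - 240*cos(2*q) - 16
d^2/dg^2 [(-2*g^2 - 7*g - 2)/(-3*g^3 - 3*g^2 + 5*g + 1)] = 2*(18*g^6 + 189*g^5 + 387*g^4 + 384*g^3 + 108*g^2 - 9*g + 23)/(27*g^9 + 81*g^8 - 54*g^7 - 270*g^6 + 36*g^5 + 288*g^4 - 26*g^3 - 66*g^2 - 15*g - 1)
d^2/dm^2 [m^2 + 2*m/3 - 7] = 2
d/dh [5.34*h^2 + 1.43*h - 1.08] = 10.68*h + 1.43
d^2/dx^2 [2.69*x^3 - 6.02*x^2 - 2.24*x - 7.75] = 16.14*x - 12.04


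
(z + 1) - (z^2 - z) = -z^2 + 2*z + 1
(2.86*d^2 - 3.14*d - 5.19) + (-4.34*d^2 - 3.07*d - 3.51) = -1.48*d^2 - 6.21*d - 8.7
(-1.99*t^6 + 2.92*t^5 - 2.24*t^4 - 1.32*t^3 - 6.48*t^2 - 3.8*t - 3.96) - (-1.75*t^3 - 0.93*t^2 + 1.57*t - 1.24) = -1.99*t^6 + 2.92*t^5 - 2.24*t^4 + 0.43*t^3 - 5.55*t^2 - 5.37*t - 2.72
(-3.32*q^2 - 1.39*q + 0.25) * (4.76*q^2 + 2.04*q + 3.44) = -15.8032*q^4 - 13.3892*q^3 - 13.0664*q^2 - 4.2716*q + 0.86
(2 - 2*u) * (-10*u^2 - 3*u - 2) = 20*u^3 - 14*u^2 - 2*u - 4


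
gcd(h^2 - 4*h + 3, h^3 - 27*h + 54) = h - 3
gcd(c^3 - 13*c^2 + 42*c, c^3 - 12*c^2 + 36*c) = c^2 - 6*c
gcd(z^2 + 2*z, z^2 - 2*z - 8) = z + 2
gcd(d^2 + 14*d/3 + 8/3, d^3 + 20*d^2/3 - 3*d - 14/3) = d + 2/3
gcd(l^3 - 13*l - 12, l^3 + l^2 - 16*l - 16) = l^2 - 3*l - 4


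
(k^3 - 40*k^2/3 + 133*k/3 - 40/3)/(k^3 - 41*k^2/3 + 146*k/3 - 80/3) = (3*k - 1)/(3*k - 2)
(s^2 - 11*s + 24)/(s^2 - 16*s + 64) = (s - 3)/(s - 8)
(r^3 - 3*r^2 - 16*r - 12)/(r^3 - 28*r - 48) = (r + 1)/(r + 4)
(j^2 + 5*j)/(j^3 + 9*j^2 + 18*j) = (j + 5)/(j^2 + 9*j + 18)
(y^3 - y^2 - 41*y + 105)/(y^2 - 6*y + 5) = (y^2 + 4*y - 21)/(y - 1)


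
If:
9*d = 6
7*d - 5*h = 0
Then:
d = 2/3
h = 14/15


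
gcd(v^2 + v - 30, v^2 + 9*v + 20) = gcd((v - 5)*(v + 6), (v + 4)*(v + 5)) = 1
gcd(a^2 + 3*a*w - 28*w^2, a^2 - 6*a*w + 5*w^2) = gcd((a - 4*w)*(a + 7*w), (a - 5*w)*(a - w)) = 1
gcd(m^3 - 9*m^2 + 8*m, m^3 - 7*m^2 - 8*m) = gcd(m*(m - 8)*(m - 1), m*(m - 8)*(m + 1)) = m^2 - 8*m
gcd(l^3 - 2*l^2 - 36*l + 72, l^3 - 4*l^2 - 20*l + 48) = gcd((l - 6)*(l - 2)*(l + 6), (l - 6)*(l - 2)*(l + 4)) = l^2 - 8*l + 12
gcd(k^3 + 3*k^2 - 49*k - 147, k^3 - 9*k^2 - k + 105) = k^2 - 4*k - 21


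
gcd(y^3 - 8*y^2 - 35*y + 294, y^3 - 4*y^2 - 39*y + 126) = y^2 - y - 42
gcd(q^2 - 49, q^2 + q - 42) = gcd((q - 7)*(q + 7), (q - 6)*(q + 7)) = q + 7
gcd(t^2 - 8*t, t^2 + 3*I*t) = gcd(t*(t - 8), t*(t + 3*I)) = t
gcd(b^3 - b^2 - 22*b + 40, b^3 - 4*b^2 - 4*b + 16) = b^2 - 6*b + 8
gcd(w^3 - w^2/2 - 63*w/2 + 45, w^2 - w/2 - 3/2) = w - 3/2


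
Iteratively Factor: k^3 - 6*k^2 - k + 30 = (k + 2)*(k^2 - 8*k + 15) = (k - 5)*(k + 2)*(k - 3)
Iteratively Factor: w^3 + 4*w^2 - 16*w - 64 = (w - 4)*(w^2 + 8*w + 16) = (w - 4)*(w + 4)*(w + 4)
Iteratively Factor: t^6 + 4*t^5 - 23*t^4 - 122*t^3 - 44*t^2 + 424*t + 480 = (t + 2)*(t^5 + 2*t^4 - 27*t^3 - 68*t^2 + 92*t + 240) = (t - 2)*(t + 2)*(t^4 + 4*t^3 - 19*t^2 - 106*t - 120) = (t - 5)*(t - 2)*(t + 2)*(t^3 + 9*t^2 + 26*t + 24) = (t - 5)*(t - 2)*(t + 2)*(t + 4)*(t^2 + 5*t + 6) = (t - 5)*(t - 2)*(t + 2)^2*(t + 4)*(t + 3)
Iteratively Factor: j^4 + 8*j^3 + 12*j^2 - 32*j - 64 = (j + 4)*(j^3 + 4*j^2 - 4*j - 16) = (j + 4)^2*(j^2 - 4) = (j - 2)*(j + 4)^2*(j + 2)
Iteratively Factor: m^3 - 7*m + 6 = (m - 2)*(m^2 + 2*m - 3) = (m - 2)*(m + 3)*(m - 1)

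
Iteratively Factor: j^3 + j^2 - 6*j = (j + 3)*(j^2 - 2*j) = (j - 2)*(j + 3)*(j)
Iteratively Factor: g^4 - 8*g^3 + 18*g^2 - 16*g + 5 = (g - 1)*(g^3 - 7*g^2 + 11*g - 5) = (g - 5)*(g - 1)*(g^2 - 2*g + 1) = (g - 5)*(g - 1)^2*(g - 1)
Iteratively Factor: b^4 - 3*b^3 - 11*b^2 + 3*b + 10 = (b - 5)*(b^3 + 2*b^2 - b - 2) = (b - 5)*(b + 1)*(b^2 + b - 2) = (b - 5)*(b - 1)*(b + 1)*(b + 2)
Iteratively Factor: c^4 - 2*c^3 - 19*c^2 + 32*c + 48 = (c + 1)*(c^3 - 3*c^2 - 16*c + 48) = (c + 1)*(c + 4)*(c^2 - 7*c + 12) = (c - 4)*(c + 1)*(c + 4)*(c - 3)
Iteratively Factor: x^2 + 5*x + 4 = (x + 4)*(x + 1)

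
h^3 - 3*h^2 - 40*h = h*(h - 8)*(h + 5)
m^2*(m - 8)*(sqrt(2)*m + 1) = sqrt(2)*m^4 - 8*sqrt(2)*m^3 + m^3 - 8*m^2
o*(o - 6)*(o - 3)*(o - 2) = o^4 - 11*o^3 + 36*o^2 - 36*o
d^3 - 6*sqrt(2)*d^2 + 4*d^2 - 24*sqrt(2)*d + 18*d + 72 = (d + 4)*(d - 3*sqrt(2))^2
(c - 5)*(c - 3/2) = c^2 - 13*c/2 + 15/2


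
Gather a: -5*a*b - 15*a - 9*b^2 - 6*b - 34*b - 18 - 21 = a*(-5*b - 15) - 9*b^2 - 40*b - 39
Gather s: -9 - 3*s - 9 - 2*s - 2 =-5*s - 20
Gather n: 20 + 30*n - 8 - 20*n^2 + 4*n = -20*n^2 + 34*n + 12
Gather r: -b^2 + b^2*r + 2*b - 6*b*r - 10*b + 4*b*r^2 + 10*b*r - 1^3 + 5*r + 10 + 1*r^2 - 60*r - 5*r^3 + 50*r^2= -b^2 - 8*b - 5*r^3 + r^2*(4*b + 51) + r*(b^2 + 4*b - 55) + 9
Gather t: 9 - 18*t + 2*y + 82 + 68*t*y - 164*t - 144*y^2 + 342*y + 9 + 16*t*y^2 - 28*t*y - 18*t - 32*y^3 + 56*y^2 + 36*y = t*(16*y^2 + 40*y - 200) - 32*y^3 - 88*y^2 + 380*y + 100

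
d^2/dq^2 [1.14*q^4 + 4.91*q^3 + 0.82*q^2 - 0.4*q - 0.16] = 13.68*q^2 + 29.46*q + 1.64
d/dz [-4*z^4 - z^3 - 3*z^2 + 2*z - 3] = -16*z^3 - 3*z^2 - 6*z + 2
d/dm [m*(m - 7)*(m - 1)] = 3*m^2 - 16*m + 7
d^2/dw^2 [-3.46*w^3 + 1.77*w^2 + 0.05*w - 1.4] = 3.54 - 20.76*w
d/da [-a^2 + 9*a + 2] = 9 - 2*a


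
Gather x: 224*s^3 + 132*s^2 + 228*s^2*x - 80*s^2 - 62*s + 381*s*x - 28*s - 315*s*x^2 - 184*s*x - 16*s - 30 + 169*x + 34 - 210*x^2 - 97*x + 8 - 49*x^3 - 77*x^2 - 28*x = 224*s^3 + 52*s^2 - 106*s - 49*x^3 + x^2*(-315*s - 287) + x*(228*s^2 + 197*s + 44) + 12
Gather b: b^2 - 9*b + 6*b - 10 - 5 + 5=b^2 - 3*b - 10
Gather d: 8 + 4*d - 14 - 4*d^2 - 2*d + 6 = -4*d^2 + 2*d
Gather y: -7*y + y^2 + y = y^2 - 6*y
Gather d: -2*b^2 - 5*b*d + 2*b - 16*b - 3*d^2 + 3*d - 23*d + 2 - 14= -2*b^2 - 14*b - 3*d^2 + d*(-5*b - 20) - 12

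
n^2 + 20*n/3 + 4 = (n + 2/3)*(n + 6)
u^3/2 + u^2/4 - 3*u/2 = u*(u/2 + 1)*(u - 3/2)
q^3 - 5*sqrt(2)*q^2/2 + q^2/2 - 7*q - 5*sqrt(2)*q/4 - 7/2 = (q + 1/2)*(q - 7*sqrt(2)/2)*(q + sqrt(2))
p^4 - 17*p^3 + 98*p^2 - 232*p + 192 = (p - 8)*(p - 4)*(p - 3)*(p - 2)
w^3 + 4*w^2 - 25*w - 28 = (w - 4)*(w + 1)*(w + 7)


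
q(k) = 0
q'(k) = 0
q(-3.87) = 0.00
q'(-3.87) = 0.00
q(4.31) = 0.00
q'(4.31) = 0.00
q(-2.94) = 0.00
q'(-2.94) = 0.00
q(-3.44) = 0.00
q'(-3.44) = 0.00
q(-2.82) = 0.00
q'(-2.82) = 0.00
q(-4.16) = 0.00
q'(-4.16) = 0.00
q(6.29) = 0.00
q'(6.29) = 0.00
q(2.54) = 0.00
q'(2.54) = 0.00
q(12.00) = 0.00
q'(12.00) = 0.00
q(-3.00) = 0.00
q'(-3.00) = 0.00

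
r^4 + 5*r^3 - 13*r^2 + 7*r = r*(r - 1)^2*(r + 7)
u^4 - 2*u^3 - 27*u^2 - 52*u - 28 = (u - 7)*(u + 1)*(u + 2)^2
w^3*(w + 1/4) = w^4 + w^3/4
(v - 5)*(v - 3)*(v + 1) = v^3 - 7*v^2 + 7*v + 15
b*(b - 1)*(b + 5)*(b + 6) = b^4 + 10*b^3 + 19*b^2 - 30*b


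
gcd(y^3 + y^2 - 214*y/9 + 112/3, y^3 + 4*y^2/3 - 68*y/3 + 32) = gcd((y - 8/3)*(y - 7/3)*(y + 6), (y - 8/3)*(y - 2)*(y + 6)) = y^2 + 10*y/3 - 16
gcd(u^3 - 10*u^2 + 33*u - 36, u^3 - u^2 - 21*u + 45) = u^2 - 6*u + 9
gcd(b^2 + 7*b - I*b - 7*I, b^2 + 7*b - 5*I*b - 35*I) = b + 7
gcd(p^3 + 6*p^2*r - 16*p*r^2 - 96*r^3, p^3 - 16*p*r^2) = p^2 - 16*r^2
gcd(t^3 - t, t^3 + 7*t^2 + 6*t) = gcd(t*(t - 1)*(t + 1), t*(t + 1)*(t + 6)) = t^2 + t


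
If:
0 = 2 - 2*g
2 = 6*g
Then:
No Solution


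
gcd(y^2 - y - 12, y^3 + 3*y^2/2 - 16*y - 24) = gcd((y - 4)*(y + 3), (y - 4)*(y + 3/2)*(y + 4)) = y - 4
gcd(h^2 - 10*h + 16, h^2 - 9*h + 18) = 1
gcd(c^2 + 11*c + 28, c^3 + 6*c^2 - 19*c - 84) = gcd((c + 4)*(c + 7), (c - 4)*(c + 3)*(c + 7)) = c + 7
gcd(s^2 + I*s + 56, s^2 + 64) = s + 8*I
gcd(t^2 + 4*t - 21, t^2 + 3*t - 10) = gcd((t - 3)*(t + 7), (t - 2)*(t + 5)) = 1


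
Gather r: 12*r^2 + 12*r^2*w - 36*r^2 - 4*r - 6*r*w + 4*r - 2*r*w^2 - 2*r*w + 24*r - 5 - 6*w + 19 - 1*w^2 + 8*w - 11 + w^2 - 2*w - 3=r^2*(12*w - 24) + r*(-2*w^2 - 8*w + 24)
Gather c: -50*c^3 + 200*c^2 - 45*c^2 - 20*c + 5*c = -50*c^3 + 155*c^2 - 15*c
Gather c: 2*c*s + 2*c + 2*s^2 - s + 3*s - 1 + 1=c*(2*s + 2) + 2*s^2 + 2*s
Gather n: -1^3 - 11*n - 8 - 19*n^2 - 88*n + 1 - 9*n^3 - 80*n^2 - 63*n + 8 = -9*n^3 - 99*n^2 - 162*n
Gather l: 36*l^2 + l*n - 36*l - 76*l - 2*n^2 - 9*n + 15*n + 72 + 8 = 36*l^2 + l*(n - 112) - 2*n^2 + 6*n + 80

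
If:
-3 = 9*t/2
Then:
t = -2/3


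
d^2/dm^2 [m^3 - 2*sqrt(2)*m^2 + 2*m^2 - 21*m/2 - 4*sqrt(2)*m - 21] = 6*m - 4*sqrt(2) + 4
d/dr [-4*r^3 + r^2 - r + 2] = -12*r^2 + 2*r - 1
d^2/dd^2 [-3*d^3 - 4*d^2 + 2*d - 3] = -18*d - 8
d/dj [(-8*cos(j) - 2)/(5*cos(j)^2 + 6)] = 4*(-10*cos(j)^2 - 5*cos(j) + 12)*sin(j)/(5*sin(j)^2 - 11)^2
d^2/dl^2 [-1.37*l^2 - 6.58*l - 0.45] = -2.74000000000000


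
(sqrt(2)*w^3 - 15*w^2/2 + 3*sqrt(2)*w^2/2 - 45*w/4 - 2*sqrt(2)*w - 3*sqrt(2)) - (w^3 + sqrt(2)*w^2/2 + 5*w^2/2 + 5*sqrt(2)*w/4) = -w^3 + sqrt(2)*w^3 - 10*w^2 + sqrt(2)*w^2 - 45*w/4 - 13*sqrt(2)*w/4 - 3*sqrt(2)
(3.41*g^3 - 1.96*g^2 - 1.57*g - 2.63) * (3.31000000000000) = 11.2871*g^3 - 6.4876*g^2 - 5.1967*g - 8.7053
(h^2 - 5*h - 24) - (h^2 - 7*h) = 2*h - 24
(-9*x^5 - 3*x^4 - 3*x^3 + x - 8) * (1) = -9*x^5 - 3*x^4 - 3*x^3 + x - 8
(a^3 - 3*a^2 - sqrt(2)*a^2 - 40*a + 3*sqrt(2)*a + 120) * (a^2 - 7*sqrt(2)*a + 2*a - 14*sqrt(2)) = a^5 - 8*sqrt(2)*a^4 - a^4 - 32*a^3 + 8*sqrt(2)*a^3 + 26*a^2 + 328*sqrt(2)*a^2 - 280*sqrt(2)*a + 156*a - 1680*sqrt(2)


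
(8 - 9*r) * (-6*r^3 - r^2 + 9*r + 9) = 54*r^4 - 39*r^3 - 89*r^2 - 9*r + 72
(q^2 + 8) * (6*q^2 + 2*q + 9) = 6*q^4 + 2*q^3 + 57*q^2 + 16*q + 72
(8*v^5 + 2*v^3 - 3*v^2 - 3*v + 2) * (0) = 0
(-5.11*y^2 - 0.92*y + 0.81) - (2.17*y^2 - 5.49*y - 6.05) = -7.28*y^2 + 4.57*y + 6.86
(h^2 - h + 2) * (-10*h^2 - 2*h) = -10*h^4 + 8*h^3 - 18*h^2 - 4*h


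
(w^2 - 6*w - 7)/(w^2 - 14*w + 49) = (w + 1)/(w - 7)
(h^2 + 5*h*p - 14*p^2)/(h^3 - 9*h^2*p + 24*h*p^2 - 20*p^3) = (h + 7*p)/(h^2 - 7*h*p + 10*p^2)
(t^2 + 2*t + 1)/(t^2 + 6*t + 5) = (t + 1)/(t + 5)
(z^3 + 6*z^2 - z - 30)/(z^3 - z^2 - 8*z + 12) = (z + 5)/(z - 2)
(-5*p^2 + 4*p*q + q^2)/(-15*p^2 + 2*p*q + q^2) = (p - q)/(3*p - q)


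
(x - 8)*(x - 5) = x^2 - 13*x + 40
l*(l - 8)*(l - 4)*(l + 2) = l^4 - 10*l^3 + 8*l^2 + 64*l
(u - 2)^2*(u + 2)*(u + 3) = u^4 + u^3 - 10*u^2 - 4*u + 24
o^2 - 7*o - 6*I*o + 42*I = (o - 7)*(o - 6*I)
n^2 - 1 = (n - 1)*(n + 1)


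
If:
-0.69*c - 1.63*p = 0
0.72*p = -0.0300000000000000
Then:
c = 0.10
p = -0.04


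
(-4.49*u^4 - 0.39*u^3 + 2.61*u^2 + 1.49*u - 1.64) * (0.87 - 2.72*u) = 12.2128*u^5 - 2.8455*u^4 - 7.4385*u^3 - 1.7821*u^2 + 5.7571*u - 1.4268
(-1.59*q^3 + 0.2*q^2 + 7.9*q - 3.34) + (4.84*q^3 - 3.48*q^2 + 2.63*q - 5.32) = 3.25*q^3 - 3.28*q^2 + 10.53*q - 8.66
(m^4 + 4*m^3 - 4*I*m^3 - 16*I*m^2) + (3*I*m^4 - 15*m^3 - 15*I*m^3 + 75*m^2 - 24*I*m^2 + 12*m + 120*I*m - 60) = m^4 + 3*I*m^4 - 11*m^3 - 19*I*m^3 + 75*m^2 - 40*I*m^2 + 12*m + 120*I*m - 60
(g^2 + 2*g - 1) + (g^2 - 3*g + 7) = 2*g^2 - g + 6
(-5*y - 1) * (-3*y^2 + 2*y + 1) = 15*y^3 - 7*y^2 - 7*y - 1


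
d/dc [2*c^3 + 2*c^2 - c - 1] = 6*c^2 + 4*c - 1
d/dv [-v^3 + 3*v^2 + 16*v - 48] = -3*v^2 + 6*v + 16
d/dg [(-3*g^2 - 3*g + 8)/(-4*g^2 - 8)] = (-3*g^2 + 28*g + 6)/(4*(g^4 + 4*g^2 + 4))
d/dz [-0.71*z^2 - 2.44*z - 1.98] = -1.42*z - 2.44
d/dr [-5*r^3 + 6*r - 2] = 6 - 15*r^2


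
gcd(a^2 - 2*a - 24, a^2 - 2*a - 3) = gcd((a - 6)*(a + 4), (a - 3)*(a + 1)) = 1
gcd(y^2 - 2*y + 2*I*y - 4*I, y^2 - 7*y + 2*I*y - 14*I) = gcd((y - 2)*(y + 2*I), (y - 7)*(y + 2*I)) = y + 2*I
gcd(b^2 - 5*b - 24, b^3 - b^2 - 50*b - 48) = b - 8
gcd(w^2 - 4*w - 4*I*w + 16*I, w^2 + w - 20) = w - 4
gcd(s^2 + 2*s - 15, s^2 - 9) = s - 3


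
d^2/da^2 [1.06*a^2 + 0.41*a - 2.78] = 2.12000000000000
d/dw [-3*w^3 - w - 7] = -9*w^2 - 1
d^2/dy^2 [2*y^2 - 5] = 4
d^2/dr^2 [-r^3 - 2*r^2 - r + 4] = -6*r - 4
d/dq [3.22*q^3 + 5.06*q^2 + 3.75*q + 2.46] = 9.66*q^2 + 10.12*q + 3.75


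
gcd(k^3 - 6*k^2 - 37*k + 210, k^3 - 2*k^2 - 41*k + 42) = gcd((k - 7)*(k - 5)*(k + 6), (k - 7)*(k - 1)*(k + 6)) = k^2 - k - 42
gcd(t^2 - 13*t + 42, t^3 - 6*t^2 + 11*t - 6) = 1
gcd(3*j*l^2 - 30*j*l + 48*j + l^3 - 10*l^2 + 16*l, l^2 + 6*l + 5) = 1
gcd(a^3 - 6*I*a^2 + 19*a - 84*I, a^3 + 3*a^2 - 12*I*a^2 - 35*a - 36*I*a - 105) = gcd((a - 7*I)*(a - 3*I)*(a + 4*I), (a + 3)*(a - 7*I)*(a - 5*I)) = a - 7*I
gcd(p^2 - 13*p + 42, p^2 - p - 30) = p - 6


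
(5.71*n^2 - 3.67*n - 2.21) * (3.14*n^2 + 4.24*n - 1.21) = 17.9294*n^4 + 12.6866*n^3 - 29.4093*n^2 - 4.9297*n + 2.6741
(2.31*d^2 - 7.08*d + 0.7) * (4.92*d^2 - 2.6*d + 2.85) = 11.3652*d^4 - 40.8396*d^3 + 28.4355*d^2 - 21.998*d + 1.995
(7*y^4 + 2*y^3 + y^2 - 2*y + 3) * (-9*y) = -63*y^5 - 18*y^4 - 9*y^3 + 18*y^2 - 27*y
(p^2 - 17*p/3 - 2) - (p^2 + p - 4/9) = -20*p/3 - 14/9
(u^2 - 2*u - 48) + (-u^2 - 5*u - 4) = -7*u - 52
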